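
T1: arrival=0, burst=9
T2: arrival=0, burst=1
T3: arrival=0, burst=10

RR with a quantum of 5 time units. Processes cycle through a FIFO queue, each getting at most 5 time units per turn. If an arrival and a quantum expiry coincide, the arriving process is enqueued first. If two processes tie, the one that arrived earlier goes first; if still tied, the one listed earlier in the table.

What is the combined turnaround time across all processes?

Timeline: | T1 0-5 | T2 5-6 | T3 6-11 | T1 11-15 | T3 15-20 |
Completion: T1=15  T2=6  T3=20
Turnaround (C−A): T1=15  T2=6  T3=20
Turnaround = completion − arrival: T1=15, T2=6, T3=20
Total turnaround = 15 + 6 + 20 = 41

41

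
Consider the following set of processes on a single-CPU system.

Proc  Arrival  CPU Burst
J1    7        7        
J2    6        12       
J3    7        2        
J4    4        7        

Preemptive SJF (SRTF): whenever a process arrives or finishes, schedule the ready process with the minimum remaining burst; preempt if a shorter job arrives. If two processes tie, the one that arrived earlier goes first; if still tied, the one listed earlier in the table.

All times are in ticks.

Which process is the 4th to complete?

J2

Timeline: | idle 0-4 | J4 4-7 | J3 7-9 | J4 9-13 | J1 13-20 | J2 20-32 |
Completion: J1=20  J2=32  J3=9  J4=13
Turnaround (C−A): J1=13  J2=26  J3=2  J4=9
Finish order: J3 → J4 → J1 → J2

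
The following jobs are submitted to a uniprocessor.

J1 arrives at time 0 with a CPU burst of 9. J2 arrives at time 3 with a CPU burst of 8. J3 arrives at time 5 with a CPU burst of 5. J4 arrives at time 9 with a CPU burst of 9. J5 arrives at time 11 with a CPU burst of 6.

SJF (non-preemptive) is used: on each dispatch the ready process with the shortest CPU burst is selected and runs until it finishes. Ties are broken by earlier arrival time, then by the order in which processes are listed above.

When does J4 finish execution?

Gantt: | J1 0-9 | J3 9-14 | J5 14-20 | J2 20-28 | J4 28-37 |
Completion: J1=9  J2=28  J3=14  J4=37  J5=20

37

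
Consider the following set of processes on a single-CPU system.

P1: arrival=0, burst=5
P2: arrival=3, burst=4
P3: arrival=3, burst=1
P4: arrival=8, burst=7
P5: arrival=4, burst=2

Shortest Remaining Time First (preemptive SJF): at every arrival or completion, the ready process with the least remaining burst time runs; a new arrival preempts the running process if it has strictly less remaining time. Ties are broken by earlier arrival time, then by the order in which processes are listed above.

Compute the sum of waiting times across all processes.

Gantt: | P1 0-3 | P3 3-4 | P1 4-6 | P5 6-8 | P2 8-12 | P4 12-19 |
Completion: P1=6  P2=12  P3=4  P4=19  P5=8
Waiting = turnaround − burst: P1=1, P2=5, P3=0, P4=4, P5=2
Total waiting = 1 + 5 + 0 + 4 + 2 = 12

12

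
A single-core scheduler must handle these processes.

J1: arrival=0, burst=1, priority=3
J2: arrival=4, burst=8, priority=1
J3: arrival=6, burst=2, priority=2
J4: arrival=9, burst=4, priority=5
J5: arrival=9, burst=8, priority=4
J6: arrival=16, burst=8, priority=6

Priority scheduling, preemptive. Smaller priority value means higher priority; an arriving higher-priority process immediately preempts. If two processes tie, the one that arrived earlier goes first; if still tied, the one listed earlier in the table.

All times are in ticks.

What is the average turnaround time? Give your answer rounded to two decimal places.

Timeline: | J1 0-1 | idle 1-4 | J2 4-12 | J3 12-14 | J5 14-22 | J4 22-26 | J6 26-34 |
Completion: J1=1  J2=12  J3=14  J4=26  J5=22  J6=34
Turnaround times: J1=1, J2=8, J3=8, J4=17, J5=13, J6=18
Average turnaround = (1+8+8+17+13+18) / 6 = 65/6 = 10.83

10.83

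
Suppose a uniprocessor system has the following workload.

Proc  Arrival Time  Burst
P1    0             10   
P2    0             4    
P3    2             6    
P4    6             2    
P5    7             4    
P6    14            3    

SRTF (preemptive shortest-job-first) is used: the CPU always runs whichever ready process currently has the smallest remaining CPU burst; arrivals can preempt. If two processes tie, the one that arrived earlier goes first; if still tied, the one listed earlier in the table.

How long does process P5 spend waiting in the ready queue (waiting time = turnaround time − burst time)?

5

Timeline: | P2 0-4 | P3 4-6 | P4 6-8 | P3 8-12 | P5 12-16 | P6 16-19 | P1 19-29 |
Completion: P1=29  P2=4  P3=12  P4=8  P5=16  P6=19
Turnaround (C−A): P1=29  P2=4  P3=10  P4=2  P5=9  P6=5
Waiting(P5) = turnaround − burst = 9 − 4 = 5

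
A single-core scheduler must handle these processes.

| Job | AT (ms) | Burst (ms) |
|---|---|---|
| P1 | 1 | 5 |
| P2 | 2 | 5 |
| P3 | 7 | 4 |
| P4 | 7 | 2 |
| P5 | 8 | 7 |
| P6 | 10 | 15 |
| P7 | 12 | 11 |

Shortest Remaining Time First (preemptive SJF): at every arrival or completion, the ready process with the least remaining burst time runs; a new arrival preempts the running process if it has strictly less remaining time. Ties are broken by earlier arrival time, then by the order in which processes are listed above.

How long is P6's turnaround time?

40

Timeline: | idle 0-1 | P1 1-6 | P2 6-7 | P4 7-9 | P2 9-13 | P3 13-17 | P5 17-24 | P7 24-35 | P6 35-50 |
Completion: P1=6  P2=13  P3=17  P4=9  P5=24  P6=50  P7=35
Turnaround (C−A): P1=5  P2=11  P3=10  P4=2  P5=16  P6=40  P7=23
Turnaround(P6) = completion − arrival = 50 − 10 = 40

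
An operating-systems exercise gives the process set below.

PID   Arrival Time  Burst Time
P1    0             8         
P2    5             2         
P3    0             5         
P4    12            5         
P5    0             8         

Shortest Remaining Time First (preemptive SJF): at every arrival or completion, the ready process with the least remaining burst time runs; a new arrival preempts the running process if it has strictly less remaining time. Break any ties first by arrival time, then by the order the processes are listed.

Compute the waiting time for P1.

Gantt: | P3 0-5 | P2 5-7 | P1 7-15 | P4 15-20 | P5 20-28 |
Completion: P1=15  P2=7  P3=5  P4=20  P5=28
Turnaround (C−A): P1=15  P2=2  P3=5  P4=8  P5=28
Waiting(P1) = turnaround − burst = 15 − 8 = 7

7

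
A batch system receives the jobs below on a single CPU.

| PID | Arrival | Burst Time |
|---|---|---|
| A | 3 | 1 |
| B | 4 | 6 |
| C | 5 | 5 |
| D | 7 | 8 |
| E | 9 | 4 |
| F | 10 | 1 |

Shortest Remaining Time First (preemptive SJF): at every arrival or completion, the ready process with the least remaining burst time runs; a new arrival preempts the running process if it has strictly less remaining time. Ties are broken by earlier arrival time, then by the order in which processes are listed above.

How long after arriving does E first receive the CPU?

Gantt: | idle 0-3 | A 3-4 | B 4-10 | F 10-11 | E 11-15 | C 15-20 | D 20-28 |
Completion: A=4  B=10  C=20  D=28  E=15  F=11
Turnaround (C−A): A=1  B=6  C=15  D=21  E=6  F=1
Response(E) = first start − arrival = 11 − 9 = 2

2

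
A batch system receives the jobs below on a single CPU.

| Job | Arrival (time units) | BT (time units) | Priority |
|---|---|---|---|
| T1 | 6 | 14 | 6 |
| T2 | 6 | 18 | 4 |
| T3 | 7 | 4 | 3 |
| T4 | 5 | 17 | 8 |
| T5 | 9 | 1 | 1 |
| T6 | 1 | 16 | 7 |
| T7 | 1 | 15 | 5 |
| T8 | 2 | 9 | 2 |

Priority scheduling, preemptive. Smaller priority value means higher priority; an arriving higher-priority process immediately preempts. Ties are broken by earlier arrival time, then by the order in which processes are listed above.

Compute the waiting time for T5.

Schedule: | idle 0-1 | T7 1-2 | T8 2-9 | T5 9-10 | T8 10-12 | T3 12-16 | T2 16-34 | T7 34-48 | T1 48-62 | T6 62-78 | T4 78-95 |
Completion: T1=62  T2=34  T3=16  T4=95  T5=10  T6=78  T7=48  T8=12
Turnaround (C−A): T1=56  T2=28  T3=9  T4=90  T5=1  T6=77  T7=47  T8=10
Waiting(T5) = turnaround − burst = 1 − 1 = 0

0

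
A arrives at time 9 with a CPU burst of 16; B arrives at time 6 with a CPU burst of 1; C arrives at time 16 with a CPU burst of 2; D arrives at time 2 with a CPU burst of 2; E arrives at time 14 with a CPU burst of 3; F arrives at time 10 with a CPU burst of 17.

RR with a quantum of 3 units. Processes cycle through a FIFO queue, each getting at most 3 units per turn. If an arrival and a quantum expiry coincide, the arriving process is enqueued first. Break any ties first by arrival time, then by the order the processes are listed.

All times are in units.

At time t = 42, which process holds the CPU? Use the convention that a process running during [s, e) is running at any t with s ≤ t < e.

Gantt: | idle 0-2 | D 2-4 | idle 4-6 | B 6-7 | idle 7-9 | A 9-12 | F 12-15 | A 15-18 | E 18-21 | F 21-24 | C 24-26 | A 26-29 | F 29-32 | A 32-35 | F 35-38 | A 38-41 | F 41-44 | A 44-45 | F 45-47 |
Completion: A=45  B=7  C=26  D=4  E=21  F=47

F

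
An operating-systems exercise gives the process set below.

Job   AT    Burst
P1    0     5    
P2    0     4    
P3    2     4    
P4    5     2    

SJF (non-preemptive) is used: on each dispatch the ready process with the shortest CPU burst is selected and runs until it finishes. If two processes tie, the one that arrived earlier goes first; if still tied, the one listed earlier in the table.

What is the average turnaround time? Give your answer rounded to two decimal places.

Schedule: | P2 0-4 | P3 4-8 | P4 8-10 | P1 10-15 |
Completion: P1=15  P2=4  P3=8  P4=10
Turnaround (C−A): P1=15  P2=4  P3=6  P4=5
Turnaround times: P1=15, P2=4, P3=6, P4=5
Average turnaround = (15+4+6+5) / 4 = 30/4 = 7.50

7.50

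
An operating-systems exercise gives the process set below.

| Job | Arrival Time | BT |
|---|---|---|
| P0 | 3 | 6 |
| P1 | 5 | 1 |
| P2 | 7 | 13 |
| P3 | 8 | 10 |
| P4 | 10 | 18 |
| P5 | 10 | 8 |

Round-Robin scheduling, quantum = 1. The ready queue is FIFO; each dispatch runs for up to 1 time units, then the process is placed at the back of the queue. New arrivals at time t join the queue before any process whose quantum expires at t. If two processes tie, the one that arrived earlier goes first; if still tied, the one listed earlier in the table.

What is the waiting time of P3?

29

Schedule: | idle 0-3 | P0 3-5 | P1 5-6 | P0 6-7 | P2 7-8 | P0 8-9 | P3 9-10 | P2 10-11 | P0 11-12 | P4 12-13 | P5 13-14 | P3 14-15 | P2 15-16 | P0 16-17 | P4 17-18 | P5 18-19 | P3 19-20 | P2 20-21 | P4 21-22 | P5 22-23 | P3 23-24 | P2 24-25 | P4 25-26 | P5 26-27 | P3 27-28 | P2 28-29 | P4 29-30 | P5 30-31 | P3 31-32 | P2 32-33 | P4 33-34 | P5 34-35 | P3 35-36 | P2 36-37 | P4 37-38 | P5 38-39 | P3 39-40 | P2 40-41 | P4 41-42 | P5 42-43 | P3 43-44 | P2 44-45 | P4 45-46 | P3 46-47 | P2 47-48 | P4 48-49 | P2 49-50 | P4 50-51 | P2 51-52 | P4 52-59 |
Completion: P0=17  P1=6  P2=52  P3=47  P4=59  P5=43
Waiting(P3) = turnaround − burst = 39 − 10 = 29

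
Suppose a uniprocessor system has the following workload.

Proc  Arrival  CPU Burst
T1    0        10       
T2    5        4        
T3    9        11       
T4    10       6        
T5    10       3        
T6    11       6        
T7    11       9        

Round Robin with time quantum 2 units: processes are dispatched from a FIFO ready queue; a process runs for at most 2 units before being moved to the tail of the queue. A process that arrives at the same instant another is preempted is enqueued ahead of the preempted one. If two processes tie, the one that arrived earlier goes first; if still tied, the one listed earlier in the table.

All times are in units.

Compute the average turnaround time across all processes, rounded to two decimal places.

Gantt: | T1 0-6 | T2 6-8 | T1 8-10 | T2 10-12 | T3 12-14 | T4 14-16 | T5 16-18 | T1 18-20 | T6 20-22 | T7 22-24 | T3 24-26 | T4 26-28 | T5 28-29 | T6 29-31 | T7 31-33 | T3 33-35 | T4 35-37 | T6 37-39 | T7 39-41 | T3 41-43 | T7 43-45 | T3 45-47 | T7 47-48 | T3 48-49 |
Completion: T1=20  T2=12  T3=49  T4=37  T5=29  T6=39  T7=48
Turnaround (C−A): T1=20  T2=7  T3=40  T4=27  T5=19  T6=28  T7=37
Turnaround times: T1=20, T2=7, T3=40, T4=27, T5=19, T6=28, T7=37
Average turnaround = (20+7+40+27+19+28+37) / 7 = 178/7 = 25.43

25.43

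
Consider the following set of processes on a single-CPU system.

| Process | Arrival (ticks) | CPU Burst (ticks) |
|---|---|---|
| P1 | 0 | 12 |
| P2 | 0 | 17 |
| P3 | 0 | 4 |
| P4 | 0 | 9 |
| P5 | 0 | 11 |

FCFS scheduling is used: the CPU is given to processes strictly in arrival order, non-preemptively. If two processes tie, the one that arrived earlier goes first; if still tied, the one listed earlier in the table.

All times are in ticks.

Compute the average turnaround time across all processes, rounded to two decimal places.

33.80

Schedule: | P1 0-12 | P2 12-29 | P3 29-33 | P4 33-42 | P5 42-53 |
Completion: P1=12  P2=29  P3=33  P4=42  P5=53
Turnaround (C−A): P1=12  P2=29  P3=33  P4=42  P5=53
Turnaround times: P1=12, P2=29, P3=33, P4=42, P5=53
Average turnaround = (12+29+33+42+53) / 5 = 169/5 = 33.80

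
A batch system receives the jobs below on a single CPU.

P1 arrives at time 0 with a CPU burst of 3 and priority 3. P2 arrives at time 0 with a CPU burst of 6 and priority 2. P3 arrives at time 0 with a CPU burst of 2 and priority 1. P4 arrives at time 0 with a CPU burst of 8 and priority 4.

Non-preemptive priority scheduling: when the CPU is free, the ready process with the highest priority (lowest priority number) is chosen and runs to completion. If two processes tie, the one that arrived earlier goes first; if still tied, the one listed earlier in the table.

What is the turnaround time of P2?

8

Schedule: | P3 0-2 | P2 2-8 | P1 8-11 | P4 11-19 |
Completion: P1=11  P2=8  P3=2  P4=19
Turnaround (C−A): P1=11  P2=8  P3=2  P4=19
Turnaround(P2) = completion − arrival = 8 − 0 = 8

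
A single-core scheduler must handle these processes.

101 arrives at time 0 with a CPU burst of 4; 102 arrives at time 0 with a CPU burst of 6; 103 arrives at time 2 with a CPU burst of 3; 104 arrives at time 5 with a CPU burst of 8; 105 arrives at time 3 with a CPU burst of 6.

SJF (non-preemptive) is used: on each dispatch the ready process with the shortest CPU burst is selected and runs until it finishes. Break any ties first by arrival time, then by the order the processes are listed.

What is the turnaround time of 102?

Timeline: | 101 0-4 | 103 4-7 | 102 7-13 | 105 13-19 | 104 19-27 |
Completion: 101=4  102=13  103=7  104=27  105=19
Turnaround(102) = completion − arrival = 13 − 0 = 13

13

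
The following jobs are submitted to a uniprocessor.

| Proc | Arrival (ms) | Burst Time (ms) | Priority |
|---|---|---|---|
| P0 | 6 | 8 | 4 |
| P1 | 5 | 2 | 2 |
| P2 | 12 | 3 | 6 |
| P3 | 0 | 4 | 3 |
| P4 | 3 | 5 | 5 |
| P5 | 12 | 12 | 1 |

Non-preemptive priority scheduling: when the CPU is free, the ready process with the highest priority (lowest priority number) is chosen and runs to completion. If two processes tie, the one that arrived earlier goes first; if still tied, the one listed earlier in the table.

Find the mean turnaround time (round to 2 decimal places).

Schedule: | P3 0-4 | P4 4-9 | P1 9-11 | P0 11-19 | P5 19-31 | P2 31-34 |
Completion: P0=19  P1=11  P2=34  P3=4  P4=9  P5=31
Turnaround times: P0=13, P1=6, P2=22, P3=4, P4=6, P5=19
Average turnaround = (13+6+22+4+6+19) / 6 = 70/6 = 11.67

11.67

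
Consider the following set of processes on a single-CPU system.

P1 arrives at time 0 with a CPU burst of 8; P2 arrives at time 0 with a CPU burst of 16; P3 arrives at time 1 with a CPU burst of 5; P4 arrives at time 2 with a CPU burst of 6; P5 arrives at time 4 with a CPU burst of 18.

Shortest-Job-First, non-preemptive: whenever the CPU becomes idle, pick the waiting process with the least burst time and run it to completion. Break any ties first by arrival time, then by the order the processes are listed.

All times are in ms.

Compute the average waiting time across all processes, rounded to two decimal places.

13.60

Timeline: | P1 0-8 | P3 8-13 | P4 13-19 | P2 19-35 | P5 35-53 |
Completion: P1=8  P2=35  P3=13  P4=19  P5=53
Waiting times: P1=0, P2=19, P3=7, P4=11, P5=31
Average waiting = (0+19+7+11+31) / 5 = 68/5 = 13.60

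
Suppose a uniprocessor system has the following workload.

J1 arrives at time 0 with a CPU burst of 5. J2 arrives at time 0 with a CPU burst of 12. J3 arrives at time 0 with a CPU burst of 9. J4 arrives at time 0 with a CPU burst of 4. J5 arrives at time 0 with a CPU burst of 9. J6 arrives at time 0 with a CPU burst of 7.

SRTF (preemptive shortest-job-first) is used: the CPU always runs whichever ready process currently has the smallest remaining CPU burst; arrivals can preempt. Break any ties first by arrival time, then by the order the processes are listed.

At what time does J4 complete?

4

Schedule: | J4 0-4 | J1 4-9 | J6 9-16 | J3 16-25 | J5 25-34 | J2 34-46 |
Completion: J1=9  J2=46  J3=25  J4=4  J5=34  J6=16
Turnaround (C−A): J1=9  J2=46  J3=25  J4=4  J5=34  J6=16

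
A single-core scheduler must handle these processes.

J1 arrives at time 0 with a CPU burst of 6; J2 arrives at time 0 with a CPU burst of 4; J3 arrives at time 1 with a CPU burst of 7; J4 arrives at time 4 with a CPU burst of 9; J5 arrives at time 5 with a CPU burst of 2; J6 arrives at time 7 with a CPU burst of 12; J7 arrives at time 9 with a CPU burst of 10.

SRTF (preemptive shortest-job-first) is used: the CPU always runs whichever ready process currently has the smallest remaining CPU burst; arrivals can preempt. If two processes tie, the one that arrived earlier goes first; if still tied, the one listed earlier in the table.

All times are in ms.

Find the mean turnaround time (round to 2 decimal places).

Schedule: | J2 0-4 | J1 4-5 | J5 5-7 | J1 7-12 | J3 12-19 | J4 19-28 | J7 28-38 | J6 38-50 |
Completion: J1=12  J2=4  J3=19  J4=28  J5=7  J6=50  J7=38
Turnaround (C−A): J1=12  J2=4  J3=18  J4=24  J5=2  J6=43  J7=29
Turnaround times: J1=12, J2=4, J3=18, J4=24, J5=2, J6=43, J7=29
Average turnaround = (12+4+18+24+2+43+29) / 7 = 132/7 = 18.86

18.86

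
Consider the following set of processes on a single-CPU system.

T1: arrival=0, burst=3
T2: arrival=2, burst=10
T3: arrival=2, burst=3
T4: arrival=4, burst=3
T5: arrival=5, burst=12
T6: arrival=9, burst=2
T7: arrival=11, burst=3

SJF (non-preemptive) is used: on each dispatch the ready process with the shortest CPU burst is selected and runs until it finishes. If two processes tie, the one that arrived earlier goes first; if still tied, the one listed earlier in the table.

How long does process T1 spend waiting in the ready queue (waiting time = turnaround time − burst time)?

Schedule: | T1 0-3 | T3 3-6 | T4 6-9 | T6 9-11 | T7 11-14 | T2 14-24 | T5 24-36 |
Completion: T1=3  T2=24  T3=6  T4=9  T5=36  T6=11  T7=14
Waiting(T1) = turnaround − burst = 3 − 3 = 0

0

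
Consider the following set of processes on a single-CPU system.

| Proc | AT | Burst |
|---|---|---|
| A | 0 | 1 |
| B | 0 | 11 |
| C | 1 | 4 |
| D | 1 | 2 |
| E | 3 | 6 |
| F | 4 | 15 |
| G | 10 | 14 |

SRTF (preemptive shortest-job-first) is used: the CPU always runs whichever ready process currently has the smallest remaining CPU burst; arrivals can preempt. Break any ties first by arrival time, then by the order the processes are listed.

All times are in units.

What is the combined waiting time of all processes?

67

Schedule: | A 0-1 | D 1-3 | C 3-7 | E 7-13 | B 13-24 | G 24-38 | F 38-53 |
Completion: A=1  B=24  C=7  D=3  E=13  F=53  G=38
Waiting = turnaround − burst: A=0, B=13, C=2, D=0, E=4, F=34, G=14
Total waiting = 0 + 13 + 2 + 0 + 4 + 34 + 14 = 67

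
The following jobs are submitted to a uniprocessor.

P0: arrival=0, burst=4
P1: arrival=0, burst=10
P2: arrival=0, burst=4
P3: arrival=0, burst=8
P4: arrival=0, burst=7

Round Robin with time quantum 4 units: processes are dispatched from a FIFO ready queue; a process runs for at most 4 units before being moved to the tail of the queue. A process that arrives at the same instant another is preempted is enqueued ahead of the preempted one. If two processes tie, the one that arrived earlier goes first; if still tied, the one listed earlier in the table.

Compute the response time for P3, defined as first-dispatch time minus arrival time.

Gantt: | P0 0-4 | P1 4-8 | P2 8-12 | P3 12-16 | P4 16-20 | P1 20-24 | P3 24-28 | P4 28-31 | P1 31-33 |
Completion: P0=4  P1=33  P2=12  P3=28  P4=31
Turnaround (C−A): P0=4  P1=33  P2=12  P3=28  P4=31
Response(P3) = first start − arrival = 12 − 0 = 12

12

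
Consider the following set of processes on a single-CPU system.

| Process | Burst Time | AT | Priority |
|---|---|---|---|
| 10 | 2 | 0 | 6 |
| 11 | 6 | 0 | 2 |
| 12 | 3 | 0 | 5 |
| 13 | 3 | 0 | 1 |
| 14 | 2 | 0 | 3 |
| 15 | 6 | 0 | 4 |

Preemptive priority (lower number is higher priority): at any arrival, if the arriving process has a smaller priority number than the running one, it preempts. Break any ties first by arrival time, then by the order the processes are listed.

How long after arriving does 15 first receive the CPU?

11

Gantt: | 13 0-3 | 11 3-9 | 14 9-11 | 15 11-17 | 12 17-20 | 10 20-22 |
Completion: 10=22  11=9  12=20  13=3  14=11  15=17
Response(15) = first start − arrival = 11 − 0 = 11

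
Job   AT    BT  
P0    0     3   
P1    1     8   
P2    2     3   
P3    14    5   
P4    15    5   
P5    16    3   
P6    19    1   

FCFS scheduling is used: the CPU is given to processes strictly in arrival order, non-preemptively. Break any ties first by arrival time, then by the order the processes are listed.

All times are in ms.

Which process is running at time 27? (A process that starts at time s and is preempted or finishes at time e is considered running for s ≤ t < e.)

P6

Timeline: | P0 0-3 | P1 3-11 | P2 11-14 | P3 14-19 | P4 19-24 | P5 24-27 | P6 27-28 |
Completion: P0=3  P1=11  P2=14  P3=19  P4=24  P5=27  P6=28
Turnaround (C−A): P0=3  P1=10  P2=12  P3=5  P4=9  P5=11  P6=9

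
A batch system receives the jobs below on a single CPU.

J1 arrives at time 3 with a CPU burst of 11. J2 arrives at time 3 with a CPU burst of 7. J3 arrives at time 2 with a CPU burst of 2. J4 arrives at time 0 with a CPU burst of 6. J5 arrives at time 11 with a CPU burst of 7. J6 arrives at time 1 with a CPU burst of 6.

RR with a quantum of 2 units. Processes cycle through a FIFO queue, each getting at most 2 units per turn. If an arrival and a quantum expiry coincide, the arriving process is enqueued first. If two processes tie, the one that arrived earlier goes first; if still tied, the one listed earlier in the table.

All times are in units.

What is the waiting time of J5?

20

Gantt: | J4 0-2 | J6 2-4 | J3 4-6 | J4 6-8 | J1 8-10 | J2 10-12 | J6 12-14 | J4 14-16 | J1 16-18 | J5 18-20 | J2 20-22 | J6 22-24 | J1 24-26 | J5 26-28 | J2 28-30 | J1 30-32 | J5 32-34 | J2 34-35 | J1 35-37 | J5 37-38 | J1 38-39 |
Completion: J1=39  J2=35  J3=6  J4=16  J5=38  J6=24
Turnaround (C−A): J1=36  J2=32  J3=4  J4=16  J5=27  J6=23
Waiting(J5) = turnaround − burst = 27 − 7 = 20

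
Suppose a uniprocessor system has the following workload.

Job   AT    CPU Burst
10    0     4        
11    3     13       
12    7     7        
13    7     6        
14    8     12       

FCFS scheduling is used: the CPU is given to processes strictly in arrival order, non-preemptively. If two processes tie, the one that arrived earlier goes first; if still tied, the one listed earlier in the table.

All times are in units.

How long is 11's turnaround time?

Timeline: | 10 0-4 | 11 4-17 | 12 17-24 | 13 24-30 | 14 30-42 |
Completion: 10=4  11=17  12=24  13=30  14=42
Turnaround(11) = completion − arrival = 17 − 3 = 14

14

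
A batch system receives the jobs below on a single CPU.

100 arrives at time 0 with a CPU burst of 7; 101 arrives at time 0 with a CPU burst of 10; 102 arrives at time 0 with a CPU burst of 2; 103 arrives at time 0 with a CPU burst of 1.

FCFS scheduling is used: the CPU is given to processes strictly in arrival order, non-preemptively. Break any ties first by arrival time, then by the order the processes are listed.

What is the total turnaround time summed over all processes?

Timeline: | 100 0-7 | 101 7-17 | 102 17-19 | 103 19-20 |
Completion: 100=7  101=17  102=19  103=20
Turnaround (C−A): 100=7  101=17  102=19  103=20
Turnaround = completion − arrival: 100=7, 101=17, 102=19, 103=20
Total turnaround = 7 + 17 + 19 + 20 = 63

63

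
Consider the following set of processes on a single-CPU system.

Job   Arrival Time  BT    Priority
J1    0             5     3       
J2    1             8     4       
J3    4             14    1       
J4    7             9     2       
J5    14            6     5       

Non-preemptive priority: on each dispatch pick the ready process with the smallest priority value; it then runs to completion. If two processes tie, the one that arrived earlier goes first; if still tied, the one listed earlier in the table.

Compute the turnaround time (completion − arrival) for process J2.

35

Gantt: | J1 0-5 | J3 5-19 | J4 19-28 | J2 28-36 | J5 36-42 |
Completion: J1=5  J2=36  J3=19  J4=28  J5=42
Turnaround (C−A): J1=5  J2=35  J3=15  J4=21  J5=28
Turnaround(J2) = completion − arrival = 36 − 1 = 35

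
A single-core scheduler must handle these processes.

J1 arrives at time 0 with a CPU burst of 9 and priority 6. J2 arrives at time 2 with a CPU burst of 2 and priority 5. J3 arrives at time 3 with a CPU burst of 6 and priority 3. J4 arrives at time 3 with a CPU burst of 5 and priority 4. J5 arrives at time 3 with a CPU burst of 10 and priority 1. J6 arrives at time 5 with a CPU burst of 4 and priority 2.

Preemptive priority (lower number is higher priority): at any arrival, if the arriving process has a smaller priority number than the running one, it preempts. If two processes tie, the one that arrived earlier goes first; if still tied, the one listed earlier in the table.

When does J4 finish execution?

Gantt: | J1 0-2 | J2 2-3 | J5 3-13 | J6 13-17 | J3 17-23 | J4 23-28 | J2 28-29 | J1 29-36 |
Completion: J1=36  J2=29  J3=23  J4=28  J5=13  J6=17
Turnaround (C−A): J1=36  J2=27  J3=20  J4=25  J5=10  J6=12

28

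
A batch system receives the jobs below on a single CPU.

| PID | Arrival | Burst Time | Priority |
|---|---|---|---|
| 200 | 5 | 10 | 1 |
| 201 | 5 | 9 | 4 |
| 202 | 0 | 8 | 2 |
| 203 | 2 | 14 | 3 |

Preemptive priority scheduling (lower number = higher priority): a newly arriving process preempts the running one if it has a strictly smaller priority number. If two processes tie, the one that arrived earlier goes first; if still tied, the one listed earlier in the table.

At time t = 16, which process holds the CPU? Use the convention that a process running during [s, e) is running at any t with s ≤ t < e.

Timeline: | 202 0-5 | 200 5-15 | 202 15-18 | 203 18-32 | 201 32-41 |
Completion: 200=15  201=41  202=18  203=32
Turnaround (C−A): 200=10  201=36  202=18  203=30

202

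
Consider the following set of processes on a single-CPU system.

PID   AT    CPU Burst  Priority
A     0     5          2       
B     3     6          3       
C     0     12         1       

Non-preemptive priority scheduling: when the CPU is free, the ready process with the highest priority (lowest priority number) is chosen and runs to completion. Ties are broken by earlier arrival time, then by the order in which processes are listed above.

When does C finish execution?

Gantt: | C 0-12 | A 12-17 | B 17-23 |
Completion: A=17  B=23  C=12
Turnaround (C−A): A=17  B=20  C=12

12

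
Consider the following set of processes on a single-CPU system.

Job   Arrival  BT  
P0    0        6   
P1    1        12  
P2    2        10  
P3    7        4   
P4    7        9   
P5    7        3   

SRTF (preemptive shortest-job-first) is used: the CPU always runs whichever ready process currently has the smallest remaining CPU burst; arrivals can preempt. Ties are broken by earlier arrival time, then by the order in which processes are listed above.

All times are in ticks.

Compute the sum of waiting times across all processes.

61

Gantt: | P0 0-6 | P2 6-7 | P5 7-10 | P3 10-14 | P2 14-23 | P4 23-32 | P1 32-44 |
Completion: P0=6  P1=44  P2=23  P3=14  P4=32  P5=10
Waiting = turnaround − burst: P0=0, P1=31, P2=11, P3=3, P4=16, P5=0
Total waiting = 0 + 31 + 11 + 3 + 16 + 0 = 61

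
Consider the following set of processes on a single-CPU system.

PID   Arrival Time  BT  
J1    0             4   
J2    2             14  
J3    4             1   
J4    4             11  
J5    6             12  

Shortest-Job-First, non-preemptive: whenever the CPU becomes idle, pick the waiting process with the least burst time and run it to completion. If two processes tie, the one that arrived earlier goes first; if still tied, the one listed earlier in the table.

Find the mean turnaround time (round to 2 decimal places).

Gantt: | J1 0-4 | J3 4-5 | J4 5-16 | J5 16-28 | J2 28-42 |
Completion: J1=4  J2=42  J3=5  J4=16  J5=28
Turnaround (C−A): J1=4  J2=40  J3=1  J4=12  J5=22
Turnaround times: J1=4, J2=40, J3=1, J4=12, J5=22
Average turnaround = (4+40+1+12+22) / 5 = 79/5 = 15.80

15.80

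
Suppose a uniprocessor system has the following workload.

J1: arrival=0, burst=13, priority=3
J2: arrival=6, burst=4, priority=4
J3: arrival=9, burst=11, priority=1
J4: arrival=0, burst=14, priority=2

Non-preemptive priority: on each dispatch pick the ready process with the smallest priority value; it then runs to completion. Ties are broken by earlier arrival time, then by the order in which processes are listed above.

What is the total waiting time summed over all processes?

62

Gantt: | J4 0-14 | J3 14-25 | J1 25-38 | J2 38-42 |
Completion: J1=38  J2=42  J3=25  J4=14
Waiting = turnaround − burst: J1=25, J2=32, J3=5, J4=0
Total waiting = 25 + 32 + 5 + 0 = 62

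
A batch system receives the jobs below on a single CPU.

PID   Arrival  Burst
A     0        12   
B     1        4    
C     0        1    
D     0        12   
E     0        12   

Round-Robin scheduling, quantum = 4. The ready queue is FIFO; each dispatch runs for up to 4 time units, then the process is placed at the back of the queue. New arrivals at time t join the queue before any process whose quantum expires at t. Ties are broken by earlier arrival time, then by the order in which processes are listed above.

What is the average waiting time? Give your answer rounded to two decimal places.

18.20

Timeline: | A 0-4 | C 4-5 | D 5-9 | E 9-13 | B 13-17 | A 17-21 | D 21-25 | E 25-29 | A 29-33 | D 33-37 | E 37-41 |
Completion: A=33  B=17  C=5  D=37  E=41
Waiting times: A=21, B=12, C=4, D=25, E=29
Average waiting = (21+12+4+25+29) / 5 = 91/5 = 18.20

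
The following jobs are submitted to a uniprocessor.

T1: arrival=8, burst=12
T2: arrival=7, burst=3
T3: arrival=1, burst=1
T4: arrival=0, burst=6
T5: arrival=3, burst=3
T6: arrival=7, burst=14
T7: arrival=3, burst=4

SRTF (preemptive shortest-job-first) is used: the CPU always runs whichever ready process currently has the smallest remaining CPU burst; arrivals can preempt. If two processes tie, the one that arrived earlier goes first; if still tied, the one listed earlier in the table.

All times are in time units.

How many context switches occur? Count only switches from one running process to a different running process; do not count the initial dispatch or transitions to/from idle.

Timeline: | T4 0-1 | T3 1-2 | T4 2-3 | T5 3-6 | T4 6-10 | T2 10-13 | T7 13-17 | T1 17-29 | T6 29-43 |
Completion: T1=29  T2=13  T3=2  T4=10  T5=6  T6=43  T7=17
Turnaround (C−A): T1=21  T2=6  T3=1  T4=10  T5=3  T6=36  T7=14

8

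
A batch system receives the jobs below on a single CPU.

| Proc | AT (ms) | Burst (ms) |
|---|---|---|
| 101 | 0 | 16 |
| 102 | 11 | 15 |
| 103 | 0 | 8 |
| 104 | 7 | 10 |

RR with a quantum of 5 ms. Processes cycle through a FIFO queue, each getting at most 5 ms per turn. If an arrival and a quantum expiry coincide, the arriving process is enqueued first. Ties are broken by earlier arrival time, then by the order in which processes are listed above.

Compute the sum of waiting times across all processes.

Timeline: | 101 0-5 | 103 5-10 | 101 10-15 | 104 15-20 | 103 20-23 | 102 23-28 | 101 28-33 | 104 33-38 | 102 38-43 | 101 43-44 | 102 44-49 |
Completion: 101=44  102=49  103=23  104=38
Turnaround (C−A): 101=44  102=38  103=23  104=31
Waiting = turnaround − burst: 101=28, 102=23, 103=15, 104=21
Total waiting = 28 + 23 + 15 + 21 = 87

87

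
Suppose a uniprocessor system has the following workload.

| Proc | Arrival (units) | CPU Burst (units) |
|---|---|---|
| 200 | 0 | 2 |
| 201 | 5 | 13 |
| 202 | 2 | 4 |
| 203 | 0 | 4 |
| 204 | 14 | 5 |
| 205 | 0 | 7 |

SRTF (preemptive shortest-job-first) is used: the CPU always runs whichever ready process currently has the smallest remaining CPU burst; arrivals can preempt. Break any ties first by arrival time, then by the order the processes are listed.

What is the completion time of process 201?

35

Gantt: | 200 0-2 | 203 2-6 | 202 6-10 | 205 10-17 | 204 17-22 | 201 22-35 |
Completion: 200=2  201=35  202=10  203=6  204=22  205=17
Turnaround (C−A): 200=2  201=30  202=8  203=6  204=8  205=17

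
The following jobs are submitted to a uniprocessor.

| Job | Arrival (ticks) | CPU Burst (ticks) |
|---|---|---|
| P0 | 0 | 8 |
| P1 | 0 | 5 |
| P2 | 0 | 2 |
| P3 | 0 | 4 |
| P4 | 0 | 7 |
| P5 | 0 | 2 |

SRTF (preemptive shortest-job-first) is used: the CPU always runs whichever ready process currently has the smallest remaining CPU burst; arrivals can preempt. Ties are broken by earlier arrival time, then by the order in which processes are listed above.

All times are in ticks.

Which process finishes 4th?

Timeline: | P2 0-2 | P5 2-4 | P3 4-8 | P1 8-13 | P4 13-20 | P0 20-28 |
Completion: P0=28  P1=13  P2=2  P3=8  P4=20  P5=4
Turnaround (C−A): P0=28  P1=13  P2=2  P3=8  P4=20  P5=4
Finish order: P2 → P5 → P3 → P1 → P4 → P0

P1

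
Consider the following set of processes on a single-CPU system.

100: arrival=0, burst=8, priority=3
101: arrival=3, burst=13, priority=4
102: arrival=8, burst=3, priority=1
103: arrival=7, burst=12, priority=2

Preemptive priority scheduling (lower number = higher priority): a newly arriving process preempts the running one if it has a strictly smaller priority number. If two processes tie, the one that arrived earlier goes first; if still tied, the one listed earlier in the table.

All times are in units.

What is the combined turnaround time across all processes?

74

Gantt: | 100 0-7 | 103 7-8 | 102 8-11 | 103 11-22 | 100 22-23 | 101 23-36 |
Completion: 100=23  101=36  102=11  103=22
Turnaround (C−A): 100=23  101=33  102=3  103=15
Turnaround = completion − arrival: 100=23, 101=33, 102=3, 103=15
Total turnaround = 23 + 33 + 3 + 15 = 74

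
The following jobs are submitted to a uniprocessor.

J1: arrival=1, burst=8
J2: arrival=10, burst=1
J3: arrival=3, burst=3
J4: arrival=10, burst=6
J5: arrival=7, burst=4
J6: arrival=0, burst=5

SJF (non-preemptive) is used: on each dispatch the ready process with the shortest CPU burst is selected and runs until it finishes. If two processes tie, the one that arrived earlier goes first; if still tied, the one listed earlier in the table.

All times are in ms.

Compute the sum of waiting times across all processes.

26

Gantt: | J6 0-5 | J3 5-8 | J5 8-12 | J2 12-13 | J4 13-19 | J1 19-27 |
Completion: J1=27  J2=13  J3=8  J4=19  J5=12  J6=5
Turnaround (C−A): J1=26  J2=3  J3=5  J4=9  J5=5  J6=5
Waiting = turnaround − burst: J1=18, J2=2, J3=2, J4=3, J5=1, J6=0
Total waiting = 18 + 2 + 2 + 3 + 1 + 0 = 26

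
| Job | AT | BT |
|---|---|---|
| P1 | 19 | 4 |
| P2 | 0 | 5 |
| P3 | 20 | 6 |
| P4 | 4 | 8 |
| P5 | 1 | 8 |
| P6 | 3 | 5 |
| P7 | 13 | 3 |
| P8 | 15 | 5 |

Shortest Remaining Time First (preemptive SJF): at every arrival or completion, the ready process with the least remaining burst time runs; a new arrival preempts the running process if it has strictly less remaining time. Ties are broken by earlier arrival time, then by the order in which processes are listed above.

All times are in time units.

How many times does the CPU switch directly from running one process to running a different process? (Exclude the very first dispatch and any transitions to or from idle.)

Gantt: | P2 0-5 | P6 5-10 | P5 10-13 | P7 13-16 | P5 16-21 | P1 21-25 | P8 25-30 | P3 30-36 | P4 36-44 |
Completion: P1=25  P2=5  P3=36  P4=44  P5=21  P6=10  P7=16  P8=30
Turnaround (C−A): P1=6  P2=5  P3=16  P4=40  P5=20  P6=7  P7=3  P8=15

8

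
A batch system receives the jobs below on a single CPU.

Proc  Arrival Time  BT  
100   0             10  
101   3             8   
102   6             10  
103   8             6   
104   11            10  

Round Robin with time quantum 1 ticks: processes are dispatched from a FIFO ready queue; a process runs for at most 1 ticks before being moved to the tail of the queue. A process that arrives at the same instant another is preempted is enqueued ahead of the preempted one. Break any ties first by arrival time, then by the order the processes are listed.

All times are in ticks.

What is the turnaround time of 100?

Schedule: | 100 0-3 | 101 3-4 | 100 4-5 | 101 5-6 | 100 6-7 | 102 7-8 | 101 8-9 | 100 9-10 | 103 10-11 | 102 11-12 | 101 12-13 | 100 13-14 | 104 14-15 | 103 15-16 | 102 16-17 | 101 17-18 | 100 18-19 | 104 19-20 | 103 20-21 | 102 21-22 | 101 22-23 | 100 23-24 | 104 24-25 | 103 25-26 | 102 26-27 | 101 27-28 | 100 28-29 | 104 29-30 | 103 30-31 | 102 31-32 | 101 32-33 | 104 33-34 | 103 34-35 | 102 35-36 | 104 36-37 | 102 37-38 | 104 38-39 | 102 39-40 | 104 40-41 | 102 41-42 | 104 42-44 |
Completion: 100=29  101=33  102=42  103=35  104=44
Turnaround (C−A): 100=29  101=30  102=36  103=27  104=33
Turnaround(100) = completion − arrival = 29 − 0 = 29

29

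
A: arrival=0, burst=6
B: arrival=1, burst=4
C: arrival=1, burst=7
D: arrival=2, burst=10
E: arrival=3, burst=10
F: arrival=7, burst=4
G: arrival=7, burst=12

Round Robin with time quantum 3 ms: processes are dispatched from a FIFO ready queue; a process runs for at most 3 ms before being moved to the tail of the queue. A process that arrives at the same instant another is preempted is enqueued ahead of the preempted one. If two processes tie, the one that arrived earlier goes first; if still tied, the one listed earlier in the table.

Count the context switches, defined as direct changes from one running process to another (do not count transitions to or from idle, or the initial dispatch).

Gantt: | A 0-3 | B 3-6 | C 6-9 | D 9-12 | E 12-15 | A 15-18 | B 18-19 | F 19-22 | G 22-25 | C 25-28 | D 28-31 | E 31-34 | F 34-35 | G 35-38 | C 38-39 | D 39-42 | E 42-45 | G 45-48 | D 48-49 | E 49-50 | G 50-53 |
Completion: A=18  B=19  C=39  D=49  E=50  F=35  G=53

20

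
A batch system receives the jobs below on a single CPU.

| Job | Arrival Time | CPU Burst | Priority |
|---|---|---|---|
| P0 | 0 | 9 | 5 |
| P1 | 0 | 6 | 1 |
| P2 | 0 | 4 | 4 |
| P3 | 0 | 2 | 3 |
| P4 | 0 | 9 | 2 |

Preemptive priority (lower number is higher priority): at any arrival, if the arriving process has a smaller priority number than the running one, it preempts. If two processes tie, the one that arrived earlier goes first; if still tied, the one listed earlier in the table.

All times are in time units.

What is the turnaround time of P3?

17

Timeline: | P1 0-6 | P4 6-15 | P3 15-17 | P2 17-21 | P0 21-30 |
Completion: P0=30  P1=6  P2=21  P3=17  P4=15
Turnaround(P3) = completion − arrival = 17 − 0 = 17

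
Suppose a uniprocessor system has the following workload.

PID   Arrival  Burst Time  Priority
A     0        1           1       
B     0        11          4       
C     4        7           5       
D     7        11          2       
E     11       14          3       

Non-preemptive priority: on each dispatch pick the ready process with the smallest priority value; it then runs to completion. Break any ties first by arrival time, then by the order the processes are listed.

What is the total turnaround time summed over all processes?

95

Schedule: | A 0-1 | B 1-12 | D 12-23 | E 23-37 | C 37-44 |
Completion: A=1  B=12  C=44  D=23  E=37
Turnaround = completion − arrival: A=1, B=12, C=40, D=16, E=26
Total turnaround = 1 + 12 + 40 + 16 + 26 = 95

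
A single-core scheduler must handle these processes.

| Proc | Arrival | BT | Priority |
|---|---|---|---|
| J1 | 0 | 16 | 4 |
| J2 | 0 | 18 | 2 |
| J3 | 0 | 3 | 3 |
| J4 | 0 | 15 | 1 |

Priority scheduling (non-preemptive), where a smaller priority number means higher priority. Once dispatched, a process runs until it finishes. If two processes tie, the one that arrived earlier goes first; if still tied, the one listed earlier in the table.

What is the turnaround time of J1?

52

Gantt: | J4 0-15 | J2 15-33 | J3 33-36 | J1 36-52 |
Completion: J1=52  J2=33  J3=36  J4=15
Turnaround (C−A): J1=52  J2=33  J3=36  J4=15
Turnaround(J1) = completion − arrival = 52 − 0 = 52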